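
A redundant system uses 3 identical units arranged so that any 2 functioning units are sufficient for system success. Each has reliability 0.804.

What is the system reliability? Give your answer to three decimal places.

0.900

R = Σ_{i=2}^{3} C(3,i) p^i (1−p)^{3−i} with p = 0.804
C(3,2)·0.804^2·0.196^1 = 0.38009
C(3,3)·0.804^3·0.196^0 = 0.51972
Sum = 0.900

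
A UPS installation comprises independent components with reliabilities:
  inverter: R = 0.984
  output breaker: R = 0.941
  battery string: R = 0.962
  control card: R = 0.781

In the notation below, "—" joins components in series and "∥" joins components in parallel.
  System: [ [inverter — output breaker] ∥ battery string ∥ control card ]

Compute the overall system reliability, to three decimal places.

Series (inverter and output breaker): 0.98400 × 0.94100 = 0.92594
Parallel ([0.92594], battery string, and control card): 1 − (1 − 0.92594)(1 − 0.96200)(1 − 0.78100) = 0.999

0.999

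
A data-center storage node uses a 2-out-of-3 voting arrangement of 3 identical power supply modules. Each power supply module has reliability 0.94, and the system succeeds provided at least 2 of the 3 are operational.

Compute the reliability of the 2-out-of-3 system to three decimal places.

R = Σ_{i=2}^{3} C(3,i) p^i (1−p)^{3−i} with p = 0.94
C(3,2)·0.94^2·0.06^1 = 0.15905
C(3,3)·0.94^3·0.06^0 = 0.83058
Sum = 0.990

0.990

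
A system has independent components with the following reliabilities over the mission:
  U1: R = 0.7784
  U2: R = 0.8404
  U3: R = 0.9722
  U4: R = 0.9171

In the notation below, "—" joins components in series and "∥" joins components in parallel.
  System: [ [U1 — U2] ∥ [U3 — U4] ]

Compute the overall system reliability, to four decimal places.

0.9625

Series (U1 and U2): 0.778400 × 0.840400 = 0.654167
Series (U3 and U4): 0.972200 × 0.917100 = 0.891605
Parallel ([0.654167] and [0.891605]): 1 − (1 − 0.654167)(1 − 0.891605) = 0.9625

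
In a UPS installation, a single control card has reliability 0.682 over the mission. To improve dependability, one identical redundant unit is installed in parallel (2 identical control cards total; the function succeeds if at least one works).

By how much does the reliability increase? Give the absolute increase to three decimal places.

R_before = 0.682
R_after = 1 − (1 − 0.682)^2 = 0.899
ΔR = 0.899 − 0.682 = 0.217

0.217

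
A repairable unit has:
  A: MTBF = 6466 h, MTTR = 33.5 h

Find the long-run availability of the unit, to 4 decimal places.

0.9948

A(A) = MTBF/(MTBF+MTTR) = 6466/(6466+33.5) = 0.9948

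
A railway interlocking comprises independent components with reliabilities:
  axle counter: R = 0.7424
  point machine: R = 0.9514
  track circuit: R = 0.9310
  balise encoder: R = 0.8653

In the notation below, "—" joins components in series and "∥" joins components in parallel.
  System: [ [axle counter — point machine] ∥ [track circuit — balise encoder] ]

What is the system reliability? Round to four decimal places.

0.9429

Series (axle counter and point machine): 0.742400 × 0.951400 = 0.706319
Series (track circuit and balise encoder): 0.931000 × 0.865300 = 0.805594
Parallel ([0.706319] and [0.805594]): 1 − (1 − 0.706319)(1 − 0.805594) = 0.9429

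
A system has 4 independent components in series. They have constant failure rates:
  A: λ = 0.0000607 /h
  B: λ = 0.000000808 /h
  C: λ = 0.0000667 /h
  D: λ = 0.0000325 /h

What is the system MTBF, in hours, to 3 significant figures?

Series of exponential components: λ_sys = Σ λ_i
λ_sys = 0.0000607 + 0.000000808 + 0.0000667 + 0.0000325 = 1.6071e-04 /h
MTBF = 1 / λ_sys = 6220 h

6220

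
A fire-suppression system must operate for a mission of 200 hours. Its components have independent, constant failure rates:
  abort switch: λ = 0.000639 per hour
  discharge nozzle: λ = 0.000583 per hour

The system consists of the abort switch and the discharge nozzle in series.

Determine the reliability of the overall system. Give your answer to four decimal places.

R(abort switch) = exp(−0.000639 × 200) = 0.880029
R(discharge nozzle) = exp(−0.000583 × 200) = 0.889941
Series (abort switch and discharge nozzle): 0.880029 × 0.889941 = 0.7832

0.7832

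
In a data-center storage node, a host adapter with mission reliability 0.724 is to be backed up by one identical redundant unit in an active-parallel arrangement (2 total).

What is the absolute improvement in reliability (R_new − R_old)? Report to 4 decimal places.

R_before = 0.724
R_after = 1 − (1 − 0.724)^2 = 0.9238
ΔR = 0.9238 − 0.724 = 0.1998

0.1998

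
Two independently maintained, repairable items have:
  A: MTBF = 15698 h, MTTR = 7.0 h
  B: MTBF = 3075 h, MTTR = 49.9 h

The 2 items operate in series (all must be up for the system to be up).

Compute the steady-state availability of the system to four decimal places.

0.9836

A(A) = MTBF/(MTBF+MTTR) = 15698/(15698+7.0) = 0.999554
A(B) = MTBF/(MTBF+MTTR) = 3075/(3075+49.9) = 0.984031
Series availability: 0.999554 × 0.984031 = 0.9836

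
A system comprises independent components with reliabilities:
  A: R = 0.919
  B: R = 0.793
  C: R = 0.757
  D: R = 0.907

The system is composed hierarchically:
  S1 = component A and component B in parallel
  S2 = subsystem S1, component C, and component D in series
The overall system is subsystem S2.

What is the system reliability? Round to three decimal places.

0.675

Parallel (A and B): 1 − (1 − 0.91900)(1 − 0.79300) = 0.98323
Series ([0.98323], C, and D): 0.98323 × 0.75700 × 0.90700 = 0.675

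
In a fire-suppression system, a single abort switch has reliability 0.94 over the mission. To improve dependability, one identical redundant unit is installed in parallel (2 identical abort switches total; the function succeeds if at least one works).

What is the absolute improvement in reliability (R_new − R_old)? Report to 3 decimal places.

0.056

R_before = 0.94
R_after = 1 − (1 − 0.94)^2 = 0.996
ΔR = 0.996 − 0.94 = 0.056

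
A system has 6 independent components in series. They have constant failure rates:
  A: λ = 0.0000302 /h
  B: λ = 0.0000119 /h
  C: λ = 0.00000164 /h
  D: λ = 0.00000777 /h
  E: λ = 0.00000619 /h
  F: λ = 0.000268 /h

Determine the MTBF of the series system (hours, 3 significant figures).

Series of exponential components: λ_sys = Σ λ_i
λ_sys = 0.0000302 + 0.0000119 + 0.00000164 + 0.00000777 + 0.00000619 + 0.000268 = 3.2570e-04 /h
MTBF = 1 / λ_sys = 3070 h

3070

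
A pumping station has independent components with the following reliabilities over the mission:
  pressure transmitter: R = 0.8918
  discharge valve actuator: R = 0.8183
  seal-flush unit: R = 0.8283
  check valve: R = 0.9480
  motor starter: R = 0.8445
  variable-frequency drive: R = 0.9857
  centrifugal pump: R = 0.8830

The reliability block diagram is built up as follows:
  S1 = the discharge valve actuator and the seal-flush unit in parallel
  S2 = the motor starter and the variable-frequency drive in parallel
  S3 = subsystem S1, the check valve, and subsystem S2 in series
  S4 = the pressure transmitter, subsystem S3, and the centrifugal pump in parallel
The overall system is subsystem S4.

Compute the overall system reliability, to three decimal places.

0.999

Parallel (discharge valve actuator and seal-flush unit): 1 − (1 − 0.81830)(1 − 0.82830) = 0.96880
Parallel (motor starter and variable-frequency drive): 1 − (1 − 0.84450)(1 − 0.98570) = 0.99778
Series ([0.96880], check valve, and [0.99778]): 0.96880 × 0.94800 × 0.99778 = 0.91638
Parallel (pressure transmitter, [0.91638], and centrifugal pump): 1 − (1 − 0.89180)(1 − 0.91638)(1 − 0.88300) = 0.999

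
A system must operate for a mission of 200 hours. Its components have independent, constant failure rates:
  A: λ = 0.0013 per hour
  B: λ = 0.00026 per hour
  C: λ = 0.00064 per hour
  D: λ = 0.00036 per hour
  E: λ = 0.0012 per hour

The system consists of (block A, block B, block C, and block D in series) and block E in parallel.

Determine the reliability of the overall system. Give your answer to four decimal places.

0.9145

R(A) = exp(−0.0013 × 200) = 0.771052
R(B) = exp(−0.00026 × 200) = 0.949329
R(C) = exp(−0.00064 × 200) = 0.879853
R(D) = exp(−0.00036 × 200) = 0.930531
R(E) = exp(−0.0012 × 200) = 0.786628
Series (A, B, C, and D): 0.771052 × 0.949329 × 0.879853 × 0.930531 = 0.599296
Parallel ([0.599296] and E): 1 − (1 − 0.599296)(1 − 0.786628) = 0.9145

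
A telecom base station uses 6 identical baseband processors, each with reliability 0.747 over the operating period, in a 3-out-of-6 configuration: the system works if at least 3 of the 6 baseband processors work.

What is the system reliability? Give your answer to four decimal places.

0.9608

R = Σ_{i=3}^{6} C(6,i) p^i (1−p)^{6−i} with p = 0.747
C(6,3)·0.747^3·0.253^3 = 0.135006
C(6,4)·0.747^4·0.253^2 = 0.298961
C(6,5)·0.747^5·0.253^1 = 0.353081
C(6,6)·0.747^6·0.253^0 = 0.173750
Sum = 0.9608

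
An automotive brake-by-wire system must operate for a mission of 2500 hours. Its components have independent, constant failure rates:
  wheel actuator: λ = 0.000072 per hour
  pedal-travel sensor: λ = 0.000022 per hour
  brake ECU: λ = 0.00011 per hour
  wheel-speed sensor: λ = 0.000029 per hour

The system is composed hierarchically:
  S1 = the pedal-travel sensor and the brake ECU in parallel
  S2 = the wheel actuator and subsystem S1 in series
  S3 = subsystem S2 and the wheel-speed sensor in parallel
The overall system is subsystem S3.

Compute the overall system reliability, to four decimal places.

R(wheel actuator) = exp(−0.000072 × 2500) = 0.835270
R(pedal-travel sensor) = exp(−0.000022 × 2500) = 0.946485
R(brake ECU) = exp(−0.00011 × 2500) = 0.759572
R(wheel-speed sensor) = exp(−0.000029 × 2500) = 0.930066
Parallel (pedal-travel sensor and brake ECU): 1 − (1 − 0.946485)(1 − 0.759572) = 0.987133
Series (wheel actuator and [0.987133]): 0.835270 × 0.987133 = 0.824523
Parallel ([0.824523] and wheel-speed sensor): 1 − (1 − 0.824523)(1 − 0.930066) = 0.9877

0.9877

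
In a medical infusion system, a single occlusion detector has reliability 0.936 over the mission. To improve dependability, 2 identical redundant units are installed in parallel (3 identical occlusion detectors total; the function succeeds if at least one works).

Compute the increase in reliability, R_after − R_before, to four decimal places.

R_before = 0.936
R_after = 1 − (1 − 0.936)^3 = 0.9997
ΔR = 0.9997 − 0.936 = 0.0637

0.0637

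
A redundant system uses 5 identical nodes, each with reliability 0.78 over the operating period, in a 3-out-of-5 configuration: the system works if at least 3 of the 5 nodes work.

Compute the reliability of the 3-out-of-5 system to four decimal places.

0.9256

R = Σ_{i=3}^{5} C(5,i) p^i (1−p)^{5−i} with p = 0.78
C(5,3)·0.78^3·0.22^2 = 0.229683
C(5,4)·0.78^4·0.22^1 = 0.407166
C(5,5)·0.78^5·0.22^0 = 0.288717
Sum = 0.9256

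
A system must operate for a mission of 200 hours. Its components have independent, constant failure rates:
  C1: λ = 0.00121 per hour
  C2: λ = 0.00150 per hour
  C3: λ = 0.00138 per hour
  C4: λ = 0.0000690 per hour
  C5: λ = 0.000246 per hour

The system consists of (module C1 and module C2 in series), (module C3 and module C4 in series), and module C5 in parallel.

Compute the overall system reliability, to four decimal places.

0.9949

R(C1) = exp(−0.00121 × 200) = 0.785056
R(C2) = exp(−0.00150 × 200) = 0.740818
R(C3) = exp(−0.00138 × 200) = 0.758813
R(C4) = exp(−0.0000690 × 200) = 0.986295
R(C5) = exp(−0.000246 × 200) = 0.951991
Series (C1 and C2): 0.785056 × 0.740818 = 0.581584
Series (C3 and C4): 0.758813 × 0.986295 = 0.748413
Parallel ([0.581584], [0.748413], and C5): 1 − (1 − 0.581584)(1 − 0.748413)(1 − 0.951991) = 0.9949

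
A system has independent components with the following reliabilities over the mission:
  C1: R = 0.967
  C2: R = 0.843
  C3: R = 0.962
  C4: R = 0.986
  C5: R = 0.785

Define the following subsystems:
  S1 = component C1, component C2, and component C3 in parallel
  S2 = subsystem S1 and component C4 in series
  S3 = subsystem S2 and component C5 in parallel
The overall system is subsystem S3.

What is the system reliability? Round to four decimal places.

0.9969

Parallel (C1, C2, and C3): 1 − (1 − 0.967000)(1 − 0.843000)(1 − 0.962000) = 0.999803
Series ([0.999803] and C4): 0.999803 × 0.986000 = 0.985806
Parallel ([0.985806] and C5): 1 − (1 − 0.985806)(1 − 0.785000) = 0.9969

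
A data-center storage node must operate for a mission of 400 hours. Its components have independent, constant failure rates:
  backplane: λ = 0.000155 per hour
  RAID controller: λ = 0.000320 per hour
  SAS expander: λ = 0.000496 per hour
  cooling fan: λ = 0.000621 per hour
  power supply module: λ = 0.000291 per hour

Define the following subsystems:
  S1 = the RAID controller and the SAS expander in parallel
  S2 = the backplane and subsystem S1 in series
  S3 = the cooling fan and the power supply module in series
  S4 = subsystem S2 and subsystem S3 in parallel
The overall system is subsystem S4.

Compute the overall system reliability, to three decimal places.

0.975

R(backplane) = exp(−0.000155 × 400) = 0.93988
R(RAID controller) = exp(−0.000320 × 400) = 0.87985
R(SAS expander) = exp(−0.000496 × 400) = 0.82004
R(cooling fan) = exp(−0.000621 × 400) = 0.78005
R(power supply module) = exp(−0.000291 × 400) = 0.89012
Parallel (RAID controller and SAS expander): 1 − (1 − 0.87985)(1 − 0.82004) = 0.97838
Series (backplane and [0.97838]): 0.93988 × 0.97838 = 0.91956
Series (cooling fan and power supply module): 0.78005 × 0.89012 = 0.69434
Parallel ([0.91956] and [0.69434]): 1 − (1 − 0.91956)(1 − 0.69434) = 0.975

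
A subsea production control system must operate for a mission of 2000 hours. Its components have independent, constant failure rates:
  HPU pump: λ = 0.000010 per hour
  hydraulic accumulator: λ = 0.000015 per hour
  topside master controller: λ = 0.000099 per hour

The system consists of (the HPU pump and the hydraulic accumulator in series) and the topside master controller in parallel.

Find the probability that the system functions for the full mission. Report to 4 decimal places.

R(HPU pump) = exp(−0.000010 × 2000) = 0.980199
R(hydraulic accumulator) = exp(−0.000015 × 2000) = 0.970446
R(topside master controller) = exp(−0.000099 × 2000) = 0.820370
Series (HPU pump and hydraulic accumulator): 0.980199 × 0.970446 = 0.951230
Parallel ([0.951230] and topside master controller): 1 − (1 − 0.951230)(1 − 0.820370) = 0.9912

0.9912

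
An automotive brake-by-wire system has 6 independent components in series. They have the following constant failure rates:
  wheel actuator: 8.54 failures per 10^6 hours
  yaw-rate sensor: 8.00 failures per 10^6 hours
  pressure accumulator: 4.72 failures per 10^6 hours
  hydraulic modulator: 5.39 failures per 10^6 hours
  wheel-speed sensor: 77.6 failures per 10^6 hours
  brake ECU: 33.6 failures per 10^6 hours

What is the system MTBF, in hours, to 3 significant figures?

Series of exponential components: λ_sys = Σ λ_i
λ_sys = 0.00000854 + 0.00000800 + 0.00000472 + 0.00000539 + 0.0000776 + 0.0000336 = 1.3785e-04 /h
MTBF = 1 / λ_sys = 7250 h

7250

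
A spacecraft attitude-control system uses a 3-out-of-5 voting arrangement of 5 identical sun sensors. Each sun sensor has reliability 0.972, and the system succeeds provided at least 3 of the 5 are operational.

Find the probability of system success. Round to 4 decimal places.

0.9998

R = Σ_{i=3}^{5} C(5,i) p^i (1−p)^{5−i} with p = 0.972
C(5,3)·0.972^3·0.028^2 = 0.007200
C(5,4)·0.972^4·0.028^1 = 0.124966
C(5,5)·0.972^5·0.028^0 = 0.867624
Sum = 0.9998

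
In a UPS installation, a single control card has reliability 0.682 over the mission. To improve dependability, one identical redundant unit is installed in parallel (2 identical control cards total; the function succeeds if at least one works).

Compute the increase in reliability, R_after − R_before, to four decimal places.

R_before = 0.682
R_after = 1 − (1 − 0.682)^2 = 0.8989
ΔR = 0.8989 − 0.682 = 0.2169

0.2169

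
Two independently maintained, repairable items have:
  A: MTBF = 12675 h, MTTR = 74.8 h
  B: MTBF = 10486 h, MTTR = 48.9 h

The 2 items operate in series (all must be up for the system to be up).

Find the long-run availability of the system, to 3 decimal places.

0.990

A(A) = MTBF/(MTBF+MTTR) = 12675/(12675+74.8) = 0.994133
A(B) = MTBF/(MTBF+MTTR) = 10486/(10486+48.9) = 0.995358
Series availability: 0.994133 × 0.995358 = 0.990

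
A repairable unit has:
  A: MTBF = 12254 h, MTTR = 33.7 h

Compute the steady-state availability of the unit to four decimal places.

A(A) = MTBF/(MTBF+MTTR) = 12254/(12254+33.7) = 0.9973

0.9973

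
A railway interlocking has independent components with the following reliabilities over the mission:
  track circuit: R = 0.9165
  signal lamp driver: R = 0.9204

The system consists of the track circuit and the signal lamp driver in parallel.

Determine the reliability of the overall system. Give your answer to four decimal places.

0.9934

Parallel (track circuit and signal lamp driver): 1 − (1 − 0.916500)(1 − 0.920400) = 0.9934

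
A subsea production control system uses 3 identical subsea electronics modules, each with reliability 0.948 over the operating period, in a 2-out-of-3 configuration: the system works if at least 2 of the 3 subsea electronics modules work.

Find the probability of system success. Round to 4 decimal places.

R = Σ_{i=2}^{3} C(3,i) p^i (1−p)^{3−i} with p = 0.948
C(3,2)·0.948^2·0.052^1 = 0.140198
C(3,3)·0.948^3·0.052^0 = 0.851971
Sum = 0.9922

0.9922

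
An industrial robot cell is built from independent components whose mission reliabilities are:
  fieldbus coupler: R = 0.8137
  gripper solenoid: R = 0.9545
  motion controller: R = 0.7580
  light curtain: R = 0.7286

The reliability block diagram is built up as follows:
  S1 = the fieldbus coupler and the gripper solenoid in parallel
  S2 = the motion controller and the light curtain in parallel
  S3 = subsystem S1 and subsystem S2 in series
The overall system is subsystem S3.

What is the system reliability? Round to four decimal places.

0.9264

Parallel (fieldbus coupler and gripper solenoid): 1 − (1 − 0.813700)(1 − 0.954500) = 0.991523
Parallel (motion controller and light curtain): 1 − (1 − 0.758000)(1 − 0.728600) = 0.934321
Series ([0.991523] and [0.934321]): 0.991523 × 0.934321 = 0.9264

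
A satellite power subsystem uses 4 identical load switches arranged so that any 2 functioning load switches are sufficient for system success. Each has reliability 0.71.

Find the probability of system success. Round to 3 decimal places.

0.924

R = Σ_{i=2}^{4} C(4,i) p^i (1−p)^{4−i} with p = 0.71
C(4,2)·0.71^2·0.29^2 = 0.25437
C(4,3)·0.71^3·0.29^1 = 0.41518
C(4,4)·0.71^4·0.29^0 = 0.25412
Sum = 0.924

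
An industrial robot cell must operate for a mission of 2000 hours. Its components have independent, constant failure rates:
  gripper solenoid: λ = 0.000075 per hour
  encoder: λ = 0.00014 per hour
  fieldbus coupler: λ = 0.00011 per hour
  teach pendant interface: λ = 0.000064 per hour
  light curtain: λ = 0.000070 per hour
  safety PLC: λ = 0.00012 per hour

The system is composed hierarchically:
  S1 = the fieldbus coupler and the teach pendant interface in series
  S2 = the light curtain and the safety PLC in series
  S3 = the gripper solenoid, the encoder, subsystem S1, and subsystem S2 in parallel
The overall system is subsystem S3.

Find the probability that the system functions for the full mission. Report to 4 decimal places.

0.9968

R(gripper solenoid) = exp(−0.000075 × 2000) = 0.860708
R(encoder) = exp(−0.00014 × 2000) = 0.755784
R(fieldbus coupler) = exp(−0.00011 × 2000) = 0.802519
R(teach pendant interface) = exp(−0.000064 × 2000) = 0.879853
R(light curtain) = exp(−0.000070 × 2000) = 0.869358
R(safety PLC) = exp(−0.00012 × 2000) = 0.786628
Series (fieldbus coupler and teach pendant interface): 0.802519 × 0.879853 = 0.706099
Series (light curtain and safety PLC): 0.869358 × 0.786628 = 0.683861
Parallel (gripper solenoid, encoder, [0.706099], and [0.683861]): 1 − (1 − 0.860708)(1 − 0.755784)(1 − 0.706099)(1 − 0.683861) = 0.9968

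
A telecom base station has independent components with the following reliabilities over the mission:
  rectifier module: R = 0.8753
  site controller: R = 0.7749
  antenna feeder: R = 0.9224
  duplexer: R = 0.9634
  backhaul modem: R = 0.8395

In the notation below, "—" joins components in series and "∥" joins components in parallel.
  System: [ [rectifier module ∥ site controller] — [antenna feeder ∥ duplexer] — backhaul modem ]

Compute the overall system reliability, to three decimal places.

0.814

Parallel (rectifier module and site controller): 1 − (1 − 0.87530)(1 − 0.77490) = 0.97193
Parallel (antenna feeder and duplexer): 1 − (1 − 0.92240)(1 − 0.96340) = 0.99716
Series ([0.97193], [0.99716], and backhaul modem): 0.97193 × 0.99716 × 0.83950 = 0.814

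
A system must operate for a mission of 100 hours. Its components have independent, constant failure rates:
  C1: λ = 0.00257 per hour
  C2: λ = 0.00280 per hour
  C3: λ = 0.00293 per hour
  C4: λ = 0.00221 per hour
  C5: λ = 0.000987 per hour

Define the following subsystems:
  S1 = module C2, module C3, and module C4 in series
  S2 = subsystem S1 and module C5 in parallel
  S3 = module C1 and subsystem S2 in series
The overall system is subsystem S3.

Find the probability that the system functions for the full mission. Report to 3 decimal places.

0.734

R(C1) = exp(−0.00257 × 100) = 0.77337
R(C2) = exp(−0.00280 × 100) = 0.75578
R(C3) = exp(−0.00293 × 100) = 0.74602
R(C4) = exp(−0.00221 × 100) = 0.80172
R(C5) = exp(−0.000987 × 100) = 0.90601
Series (C2, C3, and C4): 0.75578 × 0.74602 × 0.80172 = 0.45203
Parallel ([0.45203] and C5): 1 − (1 − 0.45203)(1 − 0.90601) = 0.94850
Series (C1 and [0.94850]): 0.77337 × 0.94850 = 0.734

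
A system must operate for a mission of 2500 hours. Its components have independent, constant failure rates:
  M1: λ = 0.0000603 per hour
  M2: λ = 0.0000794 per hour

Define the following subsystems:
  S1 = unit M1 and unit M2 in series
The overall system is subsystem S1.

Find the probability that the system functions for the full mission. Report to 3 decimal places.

0.705

R(M1) = exp(−0.0000603 × 2500) = 0.86006
R(M2) = exp(−0.0000794 × 2500) = 0.81996
Series (M1 and M2): 0.86006 × 0.81996 = 0.705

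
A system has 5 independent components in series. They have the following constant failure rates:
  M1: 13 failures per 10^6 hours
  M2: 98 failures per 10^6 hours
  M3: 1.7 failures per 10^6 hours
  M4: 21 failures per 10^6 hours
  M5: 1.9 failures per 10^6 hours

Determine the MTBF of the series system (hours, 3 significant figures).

7370

Series of exponential components: λ_sys = Σ λ_i
λ_sys = 0.000013 + 0.000098 + 0.0000017 + 0.000021 + 0.0000019 = 1.3560e-04 /h
MTBF = 1 / λ_sys = 7370 h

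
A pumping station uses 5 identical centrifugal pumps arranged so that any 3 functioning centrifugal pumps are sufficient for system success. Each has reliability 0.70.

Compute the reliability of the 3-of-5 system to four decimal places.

R = Σ_{i=3}^{5} C(5,i) p^i (1−p)^{5−i} with p = 0.70
C(5,3)·0.70^3·0.30^2 = 0.308700
C(5,4)·0.70^4·0.30^1 = 0.360150
C(5,5)·0.70^5·0.30^0 = 0.168070
Sum = 0.8369

0.8369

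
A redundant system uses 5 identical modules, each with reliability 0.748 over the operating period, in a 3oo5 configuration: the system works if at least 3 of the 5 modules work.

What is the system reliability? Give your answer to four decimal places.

0.8944

R = Σ_{i=3}^{5} C(5,i) p^i (1−p)^{5−i} with p = 0.748
C(5,3)·0.748^3·0.252^2 = 0.265770
C(5,4)·0.748^4·0.252^1 = 0.394436
C(5,5)·0.748^5·0.252^0 = 0.234157
Sum = 0.8944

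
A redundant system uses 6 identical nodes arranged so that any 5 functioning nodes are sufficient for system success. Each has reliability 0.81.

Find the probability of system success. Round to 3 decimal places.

0.680

R = Σ_{i=5}^{6} C(6,i) p^i (1−p)^{6−i} with p = 0.81
C(6,5)·0.81^5·0.19^1 = 0.39749
C(6,6)·0.81^6·0.19^0 = 0.28243
Sum = 0.680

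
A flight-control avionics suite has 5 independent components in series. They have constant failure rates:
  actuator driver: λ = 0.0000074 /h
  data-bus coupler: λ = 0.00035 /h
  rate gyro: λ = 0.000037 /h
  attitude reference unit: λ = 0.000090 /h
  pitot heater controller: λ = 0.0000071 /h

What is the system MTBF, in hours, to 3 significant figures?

2030

Series of exponential components: λ_sys = Σ λ_i
λ_sys = 0.0000074 + 0.00035 + 0.000037 + 0.000090 + 0.0000071 = 4.9150e-04 /h
MTBF = 1 / λ_sys = 2030 h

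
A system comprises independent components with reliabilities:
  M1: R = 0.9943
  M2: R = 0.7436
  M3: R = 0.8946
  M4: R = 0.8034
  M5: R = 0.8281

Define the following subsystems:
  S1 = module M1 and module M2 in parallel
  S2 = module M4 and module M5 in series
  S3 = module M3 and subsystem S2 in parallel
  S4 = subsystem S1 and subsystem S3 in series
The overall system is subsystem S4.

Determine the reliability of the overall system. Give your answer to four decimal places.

0.9633

Parallel (M1 and M2): 1 − (1 − 0.994300)(1 − 0.743600) = 0.998539
Series (M4 and M5): 0.803400 × 0.828100 = 0.665296
Parallel (M3 and [0.665296]): 1 − (1 − 0.894600)(1 − 0.665296) = 0.964722
Series ([0.998539] and [0.964722]): 0.998539 × 0.964722 = 0.9633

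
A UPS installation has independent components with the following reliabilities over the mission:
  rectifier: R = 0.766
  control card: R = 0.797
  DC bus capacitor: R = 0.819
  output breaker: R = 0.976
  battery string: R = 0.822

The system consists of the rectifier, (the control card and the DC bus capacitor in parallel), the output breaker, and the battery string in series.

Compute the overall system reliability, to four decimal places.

Parallel (control card and DC bus capacitor): 1 − (1 − 0.797000)(1 − 0.819000) = 0.963257
Series (rectifier, [0.963257], output breaker, and battery string): 0.766000 × 0.963257 × 0.976000 × 0.822000 = 0.5920

0.5920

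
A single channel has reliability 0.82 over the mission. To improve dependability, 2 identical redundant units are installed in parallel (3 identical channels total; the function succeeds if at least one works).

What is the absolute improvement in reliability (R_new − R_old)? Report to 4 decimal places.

0.1742

R_before = 0.82
R_after = 1 − (1 − 0.82)^3 = 0.9942
ΔR = 0.9942 − 0.82 = 0.1742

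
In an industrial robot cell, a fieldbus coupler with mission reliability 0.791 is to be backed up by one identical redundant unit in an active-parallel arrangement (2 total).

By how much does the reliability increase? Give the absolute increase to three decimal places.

R_before = 0.791
R_after = 1 − (1 − 0.791)^2 = 0.956
ΔR = 0.956 − 0.791 = 0.165

0.165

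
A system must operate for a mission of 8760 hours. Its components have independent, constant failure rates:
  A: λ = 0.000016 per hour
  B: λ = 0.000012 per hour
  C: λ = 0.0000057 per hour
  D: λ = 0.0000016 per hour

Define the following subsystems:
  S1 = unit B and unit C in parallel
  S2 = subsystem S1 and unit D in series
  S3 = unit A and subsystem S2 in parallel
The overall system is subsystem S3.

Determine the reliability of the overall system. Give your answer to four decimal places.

0.9976

R(A) = exp(−0.000016 × 8760) = 0.869219
R(B) = exp(−0.000012 × 8760) = 0.900216
R(C) = exp(−0.0000057 × 8760) = 0.951294
R(D) = exp(−0.0000016 × 8760) = 0.986082
Parallel (B and C): 1 − (1 − 0.900216)(1 − 0.951294) = 0.995140
Series ([0.995140] and D): 0.995140 × 0.986082 = 0.981290
Parallel (A and [0.981290]): 1 − (1 − 0.869219)(1 − 0.981290) = 0.9976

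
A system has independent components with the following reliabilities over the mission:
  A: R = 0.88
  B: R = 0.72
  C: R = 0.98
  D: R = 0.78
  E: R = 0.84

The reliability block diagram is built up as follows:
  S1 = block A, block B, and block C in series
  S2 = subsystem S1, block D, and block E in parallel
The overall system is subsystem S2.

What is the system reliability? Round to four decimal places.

0.9867

Series (A, B, and C): 0.880000 × 0.720000 × 0.980000 = 0.620928
Parallel ([0.620928], D, and E): 1 − (1 − 0.620928)(1 − 0.780000)(1 − 0.840000) = 0.9867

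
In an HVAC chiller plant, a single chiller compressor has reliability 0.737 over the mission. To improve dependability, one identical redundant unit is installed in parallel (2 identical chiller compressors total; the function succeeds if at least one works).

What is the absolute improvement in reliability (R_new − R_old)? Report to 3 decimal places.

R_before = 0.737
R_after = 1 − (1 − 0.737)^2 = 0.931
ΔR = 0.931 − 0.737 = 0.194

0.194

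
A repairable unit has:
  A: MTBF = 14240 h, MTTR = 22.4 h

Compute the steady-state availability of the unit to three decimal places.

A(A) = MTBF/(MTBF+MTTR) = 14240/(14240+22.4) = 0.998

0.998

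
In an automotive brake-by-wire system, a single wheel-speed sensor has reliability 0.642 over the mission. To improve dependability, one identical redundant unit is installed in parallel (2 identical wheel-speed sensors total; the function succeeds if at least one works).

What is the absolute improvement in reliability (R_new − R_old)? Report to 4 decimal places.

0.2298

R_before = 0.642
R_after = 1 − (1 − 0.642)^2 = 0.8718
ΔR = 0.8718 − 0.642 = 0.2298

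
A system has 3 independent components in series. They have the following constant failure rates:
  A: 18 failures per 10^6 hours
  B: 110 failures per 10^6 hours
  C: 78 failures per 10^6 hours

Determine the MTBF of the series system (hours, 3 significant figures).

Series of exponential components: λ_sys = Σ λ_i
λ_sys = 0.000018 + 0.00011 + 0.000078 = 2.0600e-04 /h
MTBF = 1 / λ_sys = 4850 h

4850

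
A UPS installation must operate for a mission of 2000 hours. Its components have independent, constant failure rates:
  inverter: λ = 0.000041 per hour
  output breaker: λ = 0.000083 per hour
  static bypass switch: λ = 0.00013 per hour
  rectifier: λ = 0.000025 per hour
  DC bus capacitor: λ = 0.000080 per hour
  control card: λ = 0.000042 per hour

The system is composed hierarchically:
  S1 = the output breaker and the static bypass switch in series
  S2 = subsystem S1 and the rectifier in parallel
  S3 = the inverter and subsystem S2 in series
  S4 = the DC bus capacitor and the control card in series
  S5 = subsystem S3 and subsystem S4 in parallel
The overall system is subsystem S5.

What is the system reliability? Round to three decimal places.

R(inverter) = exp(−0.000041 × 2000) = 0.92127
R(output breaker) = exp(−0.000083 × 2000) = 0.84705
R(static bypass switch) = exp(−0.00013 × 2000) = 0.77105
R(rectifier) = exp(−0.000025 × 2000) = 0.95123
R(DC bus capacitor) = exp(−0.000080 × 2000) = 0.85214
R(control card) = exp(−0.000042 × 2000) = 0.91943
Series (output breaker and static bypass switch): 0.84705 × 0.77105 = 0.65312
Parallel ([0.65312] and rectifier): 1 − (1 − 0.65312)(1 − 0.95123) = 0.98308
Series (inverter and [0.98308]): 0.92127 × 0.98308 = 0.90568
Series (DC bus capacitor and control card): 0.85214 × 0.91943 = 0.78348
Parallel ([0.90568] and [0.78348]): 1 − (1 − 0.90568)(1 − 0.78348) = 0.980

0.980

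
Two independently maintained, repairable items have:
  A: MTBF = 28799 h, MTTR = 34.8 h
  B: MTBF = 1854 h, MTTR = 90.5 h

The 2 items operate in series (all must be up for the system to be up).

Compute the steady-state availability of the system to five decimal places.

A(A) = MTBF/(MTBF+MTTR) = 28799/(28799+34.8) = 0.998793
A(B) = MTBF/(MTBF+MTTR) = 1854/(1854+90.5) = 0.953458
Series availability: 0.998793 × 0.953458 = 0.95231

0.95231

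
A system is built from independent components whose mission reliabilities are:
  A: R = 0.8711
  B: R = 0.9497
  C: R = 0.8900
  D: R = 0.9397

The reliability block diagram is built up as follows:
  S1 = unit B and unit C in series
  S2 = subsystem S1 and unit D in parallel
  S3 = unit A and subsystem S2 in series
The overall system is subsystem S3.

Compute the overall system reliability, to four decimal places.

0.8630

Series (B and C): 0.949700 × 0.890000 = 0.845233
Parallel ([0.845233] and D): 1 − (1 − 0.845233)(1 − 0.939700) = 0.990668
Series (A and [0.990668]): 0.871100 × 0.990668 = 0.8630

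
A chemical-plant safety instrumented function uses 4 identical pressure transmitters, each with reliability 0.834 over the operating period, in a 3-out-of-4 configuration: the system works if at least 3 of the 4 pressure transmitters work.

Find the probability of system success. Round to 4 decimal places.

R = Σ_{i=3}^{4} C(4,i) p^i (1−p)^{4−i} with p = 0.834
C(4,3)·0.834^3·0.166^1 = 0.385182
C(4,4)·0.834^4·0.166^0 = 0.483798
Sum = 0.8690

0.8690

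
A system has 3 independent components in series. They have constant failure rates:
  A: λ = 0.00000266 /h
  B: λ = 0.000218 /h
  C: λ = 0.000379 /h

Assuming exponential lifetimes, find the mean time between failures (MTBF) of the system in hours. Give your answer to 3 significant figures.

1670

Series of exponential components: λ_sys = Σ λ_i
λ_sys = 0.00000266 + 0.000218 + 0.000379 = 5.9966e-04 /h
MTBF = 1 / λ_sys = 1670 h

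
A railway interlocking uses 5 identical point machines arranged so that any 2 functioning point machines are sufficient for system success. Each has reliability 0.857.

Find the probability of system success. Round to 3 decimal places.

R = Σ_{i=2}^{5} C(5,i) p^i (1−p)^{5−i} with p = 0.857
C(5,2)·0.857^2·0.143^3 = 0.02148
C(5,3)·0.857^3·0.143^2 = 0.12871
C(5,4)·0.857^4·0.143^1 = 0.38568
C(5,5)·0.857^5·0.143^0 = 0.46228
Sum = 0.998

0.998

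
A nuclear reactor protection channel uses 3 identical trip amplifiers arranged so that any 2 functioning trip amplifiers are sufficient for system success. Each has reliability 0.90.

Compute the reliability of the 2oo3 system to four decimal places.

R = Σ_{i=2}^{3} C(3,i) p^i (1−p)^{3−i} with p = 0.90
C(3,2)·0.90^2·0.10^1 = 0.243000
C(3,3)·0.90^3·0.10^0 = 0.729000
Sum = 0.9720

0.9720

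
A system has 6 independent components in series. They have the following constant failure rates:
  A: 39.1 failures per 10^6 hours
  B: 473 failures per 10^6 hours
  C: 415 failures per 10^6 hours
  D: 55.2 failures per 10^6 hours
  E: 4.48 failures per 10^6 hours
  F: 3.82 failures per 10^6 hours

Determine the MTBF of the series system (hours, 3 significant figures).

Series of exponential components: λ_sys = Σ λ_i
λ_sys = 0.0000391 + 0.000473 + 0.000415 + 0.0000552 + 0.00000448 + 0.00000382 = 9.9060e-04 /h
MTBF = 1 / λ_sys = 1010 h

1010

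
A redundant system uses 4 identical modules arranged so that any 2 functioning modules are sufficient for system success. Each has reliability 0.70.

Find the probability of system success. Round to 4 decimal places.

0.9163

R = Σ_{i=2}^{4} C(4,i) p^i (1−p)^{4−i} with p = 0.70
C(4,2)·0.70^2·0.30^2 = 0.264600
C(4,3)·0.70^3·0.30^1 = 0.411600
C(4,4)·0.70^4·0.30^0 = 0.240100
Sum = 0.9163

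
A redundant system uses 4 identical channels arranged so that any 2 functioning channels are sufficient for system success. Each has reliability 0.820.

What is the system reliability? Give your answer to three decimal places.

R = Σ_{i=2}^{4} C(4,i) p^i (1−p)^{4−i} with p = 0.820
C(4,2)·0.820^2·0.180^2 = 0.13071
C(4,3)·0.820^3·0.180^1 = 0.39698
C(4,4)·0.820^4·0.180^0 = 0.45212
Sum = 0.980

0.980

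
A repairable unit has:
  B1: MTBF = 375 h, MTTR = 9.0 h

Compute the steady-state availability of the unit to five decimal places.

0.97656

A(B1) = MTBF/(MTBF+MTTR) = 375/(375+9.0) = 0.97656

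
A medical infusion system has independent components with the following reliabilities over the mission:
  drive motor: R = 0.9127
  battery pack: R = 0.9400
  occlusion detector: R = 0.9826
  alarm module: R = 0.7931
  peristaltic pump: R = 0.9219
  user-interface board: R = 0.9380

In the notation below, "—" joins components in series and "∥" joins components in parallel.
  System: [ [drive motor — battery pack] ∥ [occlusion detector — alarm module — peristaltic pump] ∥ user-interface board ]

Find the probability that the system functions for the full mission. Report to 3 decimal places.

Series (drive motor and battery pack): 0.91270 × 0.94000 = 0.85794
Series (occlusion detector, alarm module, and peristaltic pump): 0.98260 × 0.79310 × 0.92190 = 0.71844
Parallel ([0.85794], [0.71844], and user-interface board): 1 − (1 − 0.85794)(1 − 0.71844)(1 − 0.93800) = 0.998

0.998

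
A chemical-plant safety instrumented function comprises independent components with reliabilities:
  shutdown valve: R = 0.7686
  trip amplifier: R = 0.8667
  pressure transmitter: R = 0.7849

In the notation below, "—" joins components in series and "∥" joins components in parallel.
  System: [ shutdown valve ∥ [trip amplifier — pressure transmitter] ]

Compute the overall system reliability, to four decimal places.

0.9260

Series (trip amplifier and pressure transmitter): 0.866700 × 0.784900 = 0.680273
Parallel (shutdown valve and [0.680273]): 1 − (1 − 0.768600)(1 − 0.680273) = 0.9260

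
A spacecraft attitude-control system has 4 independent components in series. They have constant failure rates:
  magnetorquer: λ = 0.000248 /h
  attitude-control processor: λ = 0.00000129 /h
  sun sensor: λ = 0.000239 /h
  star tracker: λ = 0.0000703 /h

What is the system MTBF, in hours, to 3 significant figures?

1790

Series of exponential components: λ_sys = Σ λ_i
λ_sys = 0.000248 + 0.00000129 + 0.000239 + 0.0000703 = 5.5859e-04 /h
MTBF = 1 / λ_sys = 1790 h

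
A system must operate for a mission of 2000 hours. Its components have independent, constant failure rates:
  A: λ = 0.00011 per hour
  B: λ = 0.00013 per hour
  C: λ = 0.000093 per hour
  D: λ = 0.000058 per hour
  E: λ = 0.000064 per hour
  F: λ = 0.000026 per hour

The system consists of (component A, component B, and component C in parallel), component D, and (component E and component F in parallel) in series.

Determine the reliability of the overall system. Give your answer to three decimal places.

R(A) = exp(−0.00011 × 2000) = 0.80252
R(B) = exp(−0.00013 × 2000) = 0.77105
R(C) = exp(−0.000093 × 2000) = 0.83027
R(D) = exp(−0.000058 × 2000) = 0.89048
R(E) = exp(−0.000064 × 2000) = 0.87985
R(F) = exp(−0.000026 × 2000) = 0.94933
Parallel (A, B, and C): 1 − (1 − 0.80252)(1 − 0.77105)(1 − 0.83027) = 0.99233
Parallel (E and F): 1 − (1 − 0.87985)(1 − 0.94933) = 0.99391
Series ([0.99233], D, and [0.99391]): 0.99233 × 0.89048 × 0.99391 = 0.878

0.878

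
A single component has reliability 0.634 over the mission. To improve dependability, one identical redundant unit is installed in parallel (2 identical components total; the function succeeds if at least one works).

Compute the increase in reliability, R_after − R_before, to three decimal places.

0.232

R_before = 0.634
R_after = 1 − (1 − 0.634)^2 = 0.866
ΔR = 0.866 − 0.634 = 0.232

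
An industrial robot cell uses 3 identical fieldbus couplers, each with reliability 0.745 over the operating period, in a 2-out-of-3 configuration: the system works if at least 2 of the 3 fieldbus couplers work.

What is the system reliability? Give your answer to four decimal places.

0.8381

R = Σ_{i=2}^{3} C(3,i) p^i (1−p)^{3−i} with p = 0.745
C(3,2)·0.745^2·0.255^1 = 0.424594
C(3,3)·0.745^3·0.255^0 = 0.413494
Sum = 0.8381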